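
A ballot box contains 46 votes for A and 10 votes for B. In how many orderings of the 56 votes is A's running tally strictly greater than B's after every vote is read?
Strict-lead orderings = 22890247380

Total orderings of the 56 votes with 46 for A: C(56, 46) = 35607051480. By the Bertrand ballot formula (Cycle Lemma / reflection principle), the number of orderings in which A is strictly ahead of B throughout is (p − q)/(p + q) · C(p + q, p) = (46 − 10)/(46 + 10) · 35607051480 = 22890247380.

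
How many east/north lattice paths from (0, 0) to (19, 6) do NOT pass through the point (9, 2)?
Number of paths = 122045

Total paths from (0, 0) to (19, 6): C(25, 19) = 177100. Paths through (9, 2): (paths (0, 0) → (9, 2)) × (paths (9, 2) → (19, 6)) = C(11, 9) · C(14, 10) = 55 · 1001 = 55055. Avoidance count = 177100 − 55055 = 122045.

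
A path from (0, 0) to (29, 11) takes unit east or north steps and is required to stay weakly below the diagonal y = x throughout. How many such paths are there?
Number of paths = 1464140912

By the reflection principle (André's argument), the number of monotone paths to (29, 11) with n ≤ m that never go above y = x is C(40, 29) − C(40, 30) = 2311801440 − 847660528 = 1464140912.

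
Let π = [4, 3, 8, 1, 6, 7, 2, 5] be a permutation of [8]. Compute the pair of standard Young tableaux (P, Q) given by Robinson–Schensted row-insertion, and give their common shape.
P = [1, 2, 5] / [3, 6, 7] / [4, 8];  Q = [1, 3, 6] / [2, 5, 8] / [4, 7];  common shape = (3, 3, 2)

Row-insert the values π_1, π_2, … into P one at a time, bumping the leftmost entry strictly greater than the inserted value down to the next row. The recording tableau Q records, in position (i, j), the step at which that cell was added to P.
  Insert 4 (step 1): P = [4];  Q = [1]
  Insert 3 (step 2): P = [3] / [4];  Q = [1] / [2]
  Insert 8 (step 3): P = [3, 8] / [4];  Q = [1, 3] / [2]
  Insert 1 (step 4): P = [1, 8] / [3] / [4];  Q = [1, 3] / [2] / [4]
  Insert 6 (step 5): P = [1, 6] / [3, 8] / [4];  Q = [1, 3] / [2, 5] / [4]
  Insert 7 (step 6): P = [1, 6, 7] / [3, 8] / [4];  Q = [1, 3, 6] / [2, 5] / [4]
  Insert 2 (step 7): P = [1, 2, 7] / [3, 6] / [4, 8];  Q = [1, 3, 6] / [2, 5] / [4, 7]
  Insert 5 (step 8): P = [1, 2, 5] / [3, 6, 7] / [4, 8];  Q = [1, 3, 6] / [2, 5, 8] / [4, 7]
Final shape: (3, 3, 2).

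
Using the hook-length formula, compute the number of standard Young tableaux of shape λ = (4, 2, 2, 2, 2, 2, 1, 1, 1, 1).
# SYT of shape (4, 2, 2, 2, 2, 2, 1, 1, 1, 1) = 353430

Hook-length formula: f^λ = n! / Π hook(c), product over all cells c of the Young diagram. For λ = (4, 2, 2, 2, 2, 2, 1, 1, 1, 1), n = 18 boxes. Hook lengths by row (left-to-right, top-to-bottom): [13, 8, 2, 1]; [10, 5]; [9, 4]; [8, 3]; [7, 2]; [6, 1]; [4]; [3]; [2]; [1]. Product of hooks = 18114969600. So f^λ = 18! / 18114969600 = 6402373705728000 / 18114969600 = 353430.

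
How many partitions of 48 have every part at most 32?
p(48, parts ≤ 32) = 146589

Use the recurrence p(n, m) = p(n, m−1) + p(n−m, m): either the largest part is < m (count p(n, m−1)) or the largest part is exactly m (remove one copy of m, count p(n−m, m)). With p(0, ·) = 1 this gives p(48, parts ≤ 32) = 146589. (By conjugating Young diagrams, this also counts partitions of 48 into at most 32 parts.)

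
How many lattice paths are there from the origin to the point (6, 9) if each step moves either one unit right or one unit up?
Number of paths = 5005

A monotone lattice path from (0, 0) to (6, 9) consists of 6 east steps and 9 north steps in some order, so it is determined by which 6 of the 15 steps are east. The count is C(15, 6) = 5005.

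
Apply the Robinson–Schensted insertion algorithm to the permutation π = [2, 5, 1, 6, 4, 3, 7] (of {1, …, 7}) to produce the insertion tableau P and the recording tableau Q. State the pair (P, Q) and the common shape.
P = [1, 3, 6, 7] / [2, 4] / [5];  Q = [1, 2, 4, 7] / [3, 5] / [6];  common shape = (4, 2, 1)

Row-insert the values π_1, π_2, … into P one at a time, bumping the leftmost entry strictly greater than the inserted value down to the next row. The recording tableau Q records, in position (i, j), the step at which that cell was added to P.
  Insert 2 (step 1): P = [2];  Q = [1]
  Insert 5 (step 2): P = [2, 5];  Q = [1, 2]
  Insert 1 (step 3): P = [1, 5] / [2];  Q = [1, 2] / [3]
  Insert 6 (step 4): P = [1, 5, 6] / [2];  Q = [1, 2, 4] / [3]
  Insert 4 (step 5): P = [1, 4, 6] / [2, 5];  Q = [1, 2, 4] / [3, 5]
  Insert 3 (step 6): P = [1, 3, 6] / [2, 4] / [5];  Q = [1, 2, 4] / [3, 5] / [6]
  Insert 7 (step 7): P = [1, 3, 6, 7] / [2, 4] / [5];  Q = [1, 2, 4, 7] / [3, 5] / [6]
Final shape: (4, 2, 1).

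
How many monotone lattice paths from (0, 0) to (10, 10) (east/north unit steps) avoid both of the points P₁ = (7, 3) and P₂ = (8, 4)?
Number of paths = 163216

Inclusion–exclusion. Total paths: C(20, 10) = 184756. Through P₁: C(10, 7)·C(10, 3) = 14400. Through P₂: C(12, 8)·C(8, 2) = 13860. Since P₁ is strictly southwest of P₂, a monotone path through both must visit P₁ then P₂; paths through both = C(10, 7)·C(2, 1)·C(8, 2) = 6720. Avoid both = 184756 − 14400 − 13860 + 6720 = 163216.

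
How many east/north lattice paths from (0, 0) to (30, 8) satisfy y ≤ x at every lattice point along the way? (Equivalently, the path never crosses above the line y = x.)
Number of paths = 36283236

By the reflection principle (André's argument), the number of monotone paths to (30, 8) with n ≤ m that never go above y = x is C(38, 30) − C(38, 31) = 48903492 − 12620256 = 36283236.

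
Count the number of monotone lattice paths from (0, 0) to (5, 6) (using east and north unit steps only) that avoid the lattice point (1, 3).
Number of paths = 322

Total paths from (0, 0) to (5, 6): C(11, 5) = 462. Paths through (1, 3): (paths (0, 0) → (1, 3)) × (paths (1, 3) → (5, 6)) = C(4, 1) · C(7, 4) = 4 · 35 = 140. Avoidance count = 462 − 140 = 322.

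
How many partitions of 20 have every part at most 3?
p(20, parts ≤ 3) = 44

Use the recurrence p(n, m) = p(n, m−1) + p(n−m, m): either the largest part is < m (count p(n, m−1)) or the largest part is exactly m (remove one copy of m, count p(n−m, m)). With p(0, ·) = 1 this gives p(20, parts ≤ 3) = 44. (By conjugating Young diagrams, this also counts partitions of 20 into at most 3 parts.)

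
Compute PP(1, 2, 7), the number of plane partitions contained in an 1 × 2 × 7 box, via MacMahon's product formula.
PP(1, 2, 7) = 36

Evaluate the triple product over i = 1..1, j = 1..2, k = 1..7. The factors are (2/1) · (3/2) · (4/3) · (5/4) · (6/5) · (7/6) · (8/7) · (3/2) · … (14 factors total). The numerators and denominators telescope so the product is an integer; carrying out the multiplication exactly gives PP(1, 2, 7) = 36.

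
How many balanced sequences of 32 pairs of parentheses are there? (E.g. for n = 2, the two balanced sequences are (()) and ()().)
C_32 = 55534064877048198

These balanced parentheses are counted by the Catalan number C_n = (1/(n + 1)) · C(2n, n). For n = 32: C_32 = (1/33) · C(64, 32) = 1832624140942590534/33 = 55534064877048198.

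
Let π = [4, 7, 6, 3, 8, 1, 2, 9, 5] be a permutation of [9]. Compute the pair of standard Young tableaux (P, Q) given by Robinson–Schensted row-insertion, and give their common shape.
P = [1, 2, 5, 9] / [3, 6, 8] / [4] / [7];  Q = [1, 2, 5, 8] / [3, 7, 9] / [4] / [6];  common shape = (4, 3, 1, 1)

Row-insert the values π_1, π_2, … into P one at a time, bumping the leftmost entry strictly greater than the inserted value down to the next row. The recording tableau Q records, in position (i, j), the step at which that cell was added to P.
  Insert 4 (step 1): P = [4];  Q = [1]
  Insert 7 (step 2): P = [4, 7];  Q = [1, 2]
  Insert 6 (step 3): P = [4, 6] / [7];  Q = [1, 2] / [3]
  Insert 3 (step 4): P = [3, 6] / [4] / [7];  Q = [1, 2] / [3] / [4]
  Insert 8 (step 5): P = [3, 6, 8] / [4] / [7];  Q = [1, 2, 5] / [3] / [4]
  Insert 1 (step 6): P = [1, 6, 8] / [3] / [4] / [7];  Q = [1, 2, 5] / [3] / [4] / [6]
  Insert 2 (step 7): P = [1, 2, 8] / [3, 6] / [4] / [7];  Q = [1, 2, 5] / [3, 7] / [4] / [6]
  Insert 9 (step 8): P = [1, 2, 8, 9] / [3, 6] / [4] / [7];  Q = [1, 2, 5, 8] / [3, 7] / [4] / [6]
  Insert 5 (step 9): P = [1, 2, 5, 9] / [3, 6, 8] / [4] / [7];  Q = [1, 2, 5, 8] / [3, 7, 9] / [4] / [6]
Final shape: (4, 3, 1, 1).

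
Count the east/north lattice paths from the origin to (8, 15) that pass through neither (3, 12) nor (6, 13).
Number of paths = 312962

Inclusion–exclusion. Total paths: C(23, 8) = 490314. Through P₁: C(15, 3)·C(8, 5) = 25480. Through P₂: C(19, 6)·C(4, 2) = 162792. Since P₁ is strictly southwest of P₂, a monotone path through both must visit P₁ then P₂; paths through both = C(15, 3)·C(4, 3)·C(4, 2) = 10920. Avoid both = 490314 − 25480 − 162792 + 10920 = 312962.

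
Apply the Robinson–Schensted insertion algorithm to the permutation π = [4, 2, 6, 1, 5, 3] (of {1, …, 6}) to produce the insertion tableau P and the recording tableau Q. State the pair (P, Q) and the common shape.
P = [1, 3] / [2, 5] / [4, 6];  Q = [1, 3] / [2, 5] / [4, 6];  common shape = (2, 2, 2)

Row-insert the values π_1, π_2, … into P one at a time, bumping the leftmost entry strictly greater than the inserted value down to the next row. The recording tableau Q records, in position (i, j), the step at which that cell was added to P.
  Insert 4 (step 1): P = [4];  Q = [1]
  Insert 2 (step 2): P = [2] / [4];  Q = [1] / [2]
  Insert 6 (step 3): P = [2, 6] / [4];  Q = [1, 3] / [2]
  Insert 1 (step 4): P = [1, 6] / [2] / [4];  Q = [1, 3] / [2] / [4]
  Insert 5 (step 5): P = [1, 5] / [2, 6] / [4];  Q = [1, 3] / [2, 5] / [4]
  Insert 3 (step 6): P = [1, 3] / [2, 5] / [4, 6];  Q = [1, 3] / [2, 5] / [4, 6]
Final shape: (2, 2, 2).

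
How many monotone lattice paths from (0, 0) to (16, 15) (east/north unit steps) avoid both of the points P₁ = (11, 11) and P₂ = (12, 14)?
Number of paths = 177475903

Inclusion–exclusion. Total paths: C(31, 16) = 300540195. Through P₁: C(22, 11)·C(9, 5) = 88884432. Through P₂: C(26, 12)·C(5, 4) = 48288500. Since P₁ is strictly southwest of P₂, a monotone path through both must visit P₁ then P₂; paths through both = C(22, 11)·C(4, 1)·C(5, 4) = 14108640. Avoid both = 300540195 − 88884432 − 48288500 + 14108640 = 177475903.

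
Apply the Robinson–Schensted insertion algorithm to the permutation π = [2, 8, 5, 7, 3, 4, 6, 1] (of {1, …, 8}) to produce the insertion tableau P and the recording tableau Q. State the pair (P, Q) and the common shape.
P = [1, 3, 4, 6] / [2, 7] / [5] / [8];  Q = [1, 2, 4, 7] / [3, 6] / [5] / [8];  common shape = (4, 2, 1, 1)

Row-insert the values π_1, π_2, … into P one at a time, bumping the leftmost entry strictly greater than the inserted value down to the next row. The recording tableau Q records, in position (i, j), the step at which that cell was added to P.
  Insert 2 (step 1): P = [2];  Q = [1]
  Insert 8 (step 2): P = [2, 8];  Q = [1, 2]
  Insert 5 (step 3): P = [2, 5] / [8];  Q = [1, 2] / [3]
  Insert 7 (step 4): P = [2, 5, 7] / [8];  Q = [1, 2, 4] / [3]
  Insert 3 (step 5): P = [2, 3, 7] / [5] / [8];  Q = [1, 2, 4] / [3] / [5]
  Insert 4 (step 6): P = [2, 3, 4] / [5, 7] / [8];  Q = [1, 2, 4] / [3, 6] / [5]
  Insert 6 (step 7): P = [2, 3, 4, 6] / [5, 7] / [8];  Q = [1, 2, 4, 7] / [3, 6] / [5]
  Insert 1 (step 8): P = [1, 3, 4, 6] / [2, 7] / [5] / [8];  Q = [1, 2, 4, 7] / [3, 6] / [5] / [8]
Final shape: (4, 2, 1, 1).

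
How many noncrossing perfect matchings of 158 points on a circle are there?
C_79 = 289450081175264899454283846029490767264392230

These noncrossing handshakes are counted by the Catalan number C_n = (1/(n + 1)) · C(2n, n). For n = 79: C_79 = (1/80) · C(158, 79) = 23156006494021191956342707682359261381151378400/80 = 289450081175264899454283846029490767264392230.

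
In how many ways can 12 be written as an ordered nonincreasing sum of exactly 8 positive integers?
p(12, 8 parts) = 5

Partitions of n into exactly k parts ↔ partitions of n − k into at most k parts (subtract 1 from each part). For n = 12, k = 8, the partitions are: 5+1+1+1+1+1+1+1, 4+2+1+1+1+1+1+1, 3+3+1+1+1+1+1+1, 3+2+2+1+1+1+1+1, 2+2+2+2+1+1+1+1. Count = 5.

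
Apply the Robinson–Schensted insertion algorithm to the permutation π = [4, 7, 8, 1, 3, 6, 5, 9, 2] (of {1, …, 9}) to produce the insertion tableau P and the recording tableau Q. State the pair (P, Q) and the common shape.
P = [1, 2, 5, 9] / [3, 6, 8] / [4] / [7];  Q = [1, 2, 3, 8] / [4, 5, 6] / [7] / [9];  common shape = (4, 3, 1, 1)

Row-insert the values π_1, π_2, … into P one at a time, bumping the leftmost entry strictly greater than the inserted value down to the next row. The recording tableau Q records, in position (i, j), the step at which that cell was added to P.
  Insert 4 (step 1): P = [4];  Q = [1]
  Insert 7 (step 2): P = [4, 7];  Q = [1, 2]
  Insert 8 (step 3): P = [4, 7, 8];  Q = [1, 2, 3]
  Insert 1 (step 4): P = [1, 7, 8] / [4];  Q = [1, 2, 3] / [4]
  Insert 3 (step 5): P = [1, 3, 8] / [4, 7];  Q = [1, 2, 3] / [4, 5]
  Insert 6 (step 6): P = [1, 3, 6] / [4, 7, 8];  Q = [1, 2, 3] / [4, 5, 6]
  Insert 5 (step 7): P = [1, 3, 5] / [4, 6, 8] / [7];  Q = [1, 2, 3] / [4, 5, 6] / [7]
  Insert 9 (step 8): P = [1, 3, 5, 9] / [4, 6, 8] / [7];  Q = [1, 2, 3, 8] / [4, 5, 6] / [7]
  Insert 2 (step 9): P = [1, 2, 5, 9] / [3, 6, 8] / [4] / [7];  Q = [1, 2, 3, 8] / [4, 5, 6] / [7] / [9]
Final shape: (4, 3, 1, 1).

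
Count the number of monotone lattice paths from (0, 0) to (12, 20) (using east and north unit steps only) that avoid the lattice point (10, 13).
Number of paths = 184606464

Total paths from (0, 0) to (12, 20): C(32, 12) = 225792840. Paths through (10, 13): (paths (0, 0) → (10, 13)) × (paths (10, 13) → (12, 20)) = C(23, 10) · C(9, 2) = 1144066 · 36 = 41186376. Avoidance count = 225792840 − 41186376 = 184606464.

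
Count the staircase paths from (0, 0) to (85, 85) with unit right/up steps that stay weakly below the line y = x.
C_85 = 1063353702922273835973036658043476458723103404520

These NE paths below the diagonal are counted by the Catalan number C_n = (1/(n + 1)) · C(2n, n). For n = 85: C_85 = (1/86) · C(170, 85) = 91448418451315549893681152591738975450186892788720/86 = 1063353702922273835973036658043476458723103404520.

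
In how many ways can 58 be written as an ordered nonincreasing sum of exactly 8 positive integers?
p(58, 8 parts) = 30588

Partitions of n into exactly k parts are in bijection with partitions of n − k into at most k parts (subtract 1 from each part). So p(58, exactly 8) = p(50, parts ≤ 8). Computing via the recurrence p(m, j) = p(m, j−1) + p(m−j, j) gives 30588.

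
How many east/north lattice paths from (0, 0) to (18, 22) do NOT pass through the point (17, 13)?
Number of paths = 112182663300

Total paths from (0, 0) to (18, 22): C(40, 18) = 113380261800. Paths through (17, 13): (paths (0, 0) → (17, 13)) × (paths (17, 13) → (18, 22)) = C(30, 17) · C(10, 1) = 119759850 · 10 = 1197598500. Avoidance count = 113380261800 − 1197598500 = 112182663300.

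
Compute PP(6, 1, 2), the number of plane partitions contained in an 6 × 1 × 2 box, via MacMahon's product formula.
PP(6, 1, 2) = 28

Evaluate the triple product over i = 1..6, j = 1..1, k = 1..2. The factors are (2/1) · (3/2) · (3/2) · (4/3) · (4/3) · (5/4) · (5/4) · (6/5) · … (12 factors total). The numerators and denominators telescope so the product is an integer; carrying out the multiplication exactly gives PP(6, 1, 2) = 28.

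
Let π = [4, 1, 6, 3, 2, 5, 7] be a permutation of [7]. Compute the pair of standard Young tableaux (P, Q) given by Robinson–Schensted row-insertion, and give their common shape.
P = [1, 2, 5, 7] / [3, 6] / [4];  Q = [1, 3, 6, 7] / [2, 4] / [5];  common shape = (4, 2, 1)

Row-insert the values π_1, π_2, … into P one at a time, bumping the leftmost entry strictly greater than the inserted value down to the next row. The recording tableau Q records, in position (i, j), the step at which that cell was added to P.
  Insert 4 (step 1): P = [4];  Q = [1]
  Insert 1 (step 2): P = [1] / [4];  Q = [1] / [2]
  Insert 6 (step 3): P = [1, 6] / [4];  Q = [1, 3] / [2]
  Insert 3 (step 4): P = [1, 3] / [4, 6];  Q = [1, 3] / [2, 4]
  Insert 2 (step 5): P = [1, 2] / [3, 6] / [4];  Q = [1, 3] / [2, 4] / [5]
  Insert 5 (step 6): P = [1, 2, 5] / [3, 6] / [4];  Q = [1, 3, 6] / [2, 4] / [5]
  Insert 7 (step 7): P = [1, 2, 5, 7] / [3, 6] / [4];  Q = [1, 3, 6, 7] / [2, 4] / [5]
Final shape: (4, 2, 1).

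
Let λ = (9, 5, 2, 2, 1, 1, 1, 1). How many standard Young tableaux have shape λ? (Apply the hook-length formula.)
# SYT of shape (9, 5, 2, 2, 1, 1, 1, 1) = 992013750

Hook-length formula: f^λ = n! / Π hook(c), product over all cells c of the Young diagram. For λ = (9, 5, 2, 2, 1, 1, 1, 1), n = 22 boxes. Hook lengths by row (left-to-right, top-to-bottom): [16, 11, 8, 7, 6, 4, 3, 2, 1]; [11, 6, 3, 2, 1]; [7, 2]; [6, 1]; [4]; [3]; [2]; [1]. Product of hooks = 1133049544704. So f^λ = 22! / 1133049544704 = 1124000727777607680000 / 1133049544704 = 992013750.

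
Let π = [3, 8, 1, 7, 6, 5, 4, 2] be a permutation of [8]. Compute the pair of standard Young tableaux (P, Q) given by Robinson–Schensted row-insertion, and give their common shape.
P = [1, 2] / [3, 4] / [5] / [6] / [7] / [8];  Q = [1, 2] / [3, 4] / [5] / [6] / [7] / [8];  common shape = (2, 2, 1, 1, 1, 1)

Row-insert the values π_1, π_2, … into P one at a time, bumping the leftmost entry strictly greater than the inserted value down to the next row. The recording tableau Q records, in position (i, j), the step at which that cell was added to P.
  Insert 3 (step 1): P = [3];  Q = [1]
  Insert 8 (step 2): P = [3, 8];  Q = [1, 2]
  Insert 1 (step 3): P = [1, 8] / [3];  Q = [1, 2] / [3]
  Insert 7 (step 4): P = [1, 7] / [3, 8];  Q = [1, 2] / [3, 4]
  Insert 6 (step 5): P = [1, 6] / [3, 7] / [8];  Q = [1, 2] / [3, 4] / [5]
  Insert 5 (step 6): P = [1, 5] / [3, 6] / [7] / [8];  Q = [1, 2] / [3, 4] / [5] / [6]
  Insert 4 (step 7): P = [1, 4] / [3, 5] / [6] / [7] / [8];  Q = [1, 2] / [3, 4] / [5] / [6] / [7]
  Insert 2 (step 8): P = [1, 2] / [3, 4] / [5] / [6] / [7] / [8];  Q = [1, 2] / [3, 4] / [5] / [6] / [7] / [8]
Final shape: (2, 2, 1, 1, 1, 1).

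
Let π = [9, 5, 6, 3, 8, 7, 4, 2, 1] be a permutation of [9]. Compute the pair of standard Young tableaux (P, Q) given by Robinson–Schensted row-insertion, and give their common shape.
P = [1, 4, 7] / [2, 6] / [3] / [5] / [8] / [9];  Q = [1, 3, 5] / [2, 6] / [4] / [7] / [8] / [9];  common shape = (3, 2, 1, 1, 1, 1)

Row-insert the values π_1, π_2, … into P one at a time, bumping the leftmost entry strictly greater than the inserted value down to the next row. The recording tableau Q records, in position (i, j), the step at which that cell was added to P.
  Insert 9 (step 1): P = [9];  Q = [1]
  Insert 5 (step 2): P = [5] / [9];  Q = [1] / [2]
  Insert 6 (step 3): P = [5, 6] / [9];  Q = [1, 3] / [2]
  Insert 3 (step 4): P = [3, 6] / [5] / [9];  Q = [1, 3] / [2] / [4]
  Insert 8 (step 5): P = [3, 6, 8] / [5] / [9];  Q = [1, 3, 5] / [2] / [4]
  Insert 7 (step 6): P = [3, 6, 7] / [5, 8] / [9];  Q = [1, 3, 5] / [2, 6] / [4]
  Insert 4 (step 7): P = [3, 4, 7] / [5, 6] / [8] / [9];  Q = [1, 3, 5] / [2, 6] / [4] / [7]
  Insert 2 (step 8): P = [2, 4, 7] / [3, 6] / [5] / [8] / [9];  Q = [1, 3, 5] / [2, 6] / [4] / [7] / [8]
  Insert 1 (step 9): P = [1, 4, 7] / [2, 6] / [3] / [5] / [8] / [9];  Q = [1, 3, 5] / [2, 6] / [4] / [7] / [8] / [9]
Final shape: (3, 2, 1, 1, 1, 1).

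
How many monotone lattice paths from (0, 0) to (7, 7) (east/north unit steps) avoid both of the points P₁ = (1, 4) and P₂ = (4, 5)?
Number of paths = 1952

Inclusion–exclusion. Total paths: C(14, 7) = 3432. Through P₁: C(5, 1)·C(9, 6) = 420. Through P₂: C(9, 4)·C(5, 3) = 1260. Since P₁ is strictly southwest of P₂, a monotone path through both must visit P₁ then P₂; paths through both = C(5, 1)·C(4, 3)·C(5, 3) = 200. Avoid both = 3432 − 420 − 1260 + 200 = 1952.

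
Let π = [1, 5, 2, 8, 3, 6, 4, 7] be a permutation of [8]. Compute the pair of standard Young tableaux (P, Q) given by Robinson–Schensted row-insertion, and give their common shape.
P = [1, 2, 3, 4, 7] / [5, 6] / [8];  Q = [1, 2, 4, 6, 8] / [3, 5] / [7];  common shape = (5, 2, 1)

Row-insert the values π_1, π_2, … into P one at a time, bumping the leftmost entry strictly greater than the inserted value down to the next row. The recording tableau Q records, in position (i, j), the step at which that cell was added to P.
  Insert 1 (step 1): P = [1];  Q = [1]
  Insert 5 (step 2): P = [1, 5];  Q = [1, 2]
  Insert 2 (step 3): P = [1, 2] / [5];  Q = [1, 2] / [3]
  Insert 8 (step 4): P = [1, 2, 8] / [5];  Q = [1, 2, 4] / [3]
  Insert 3 (step 5): P = [1, 2, 3] / [5, 8];  Q = [1, 2, 4] / [3, 5]
  Insert 6 (step 6): P = [1, 2, 3, 6] / [5, 8];  Q = [1, 2, 4, 6] / [3, 5]
  Insert 4 (step 7): P = [1, 2, 3, 4] / [5, 6] / [8];  Q = [1, 2, 4, 6] / [3, 5] / [7]
  Insert 7 (step 8): P = [1, 2, 3, 4, 7] / [5, 6] / [8];  Q = [1, 2, 4, 6, 8] / [3, 5] / [7]
Final shape: (5, 2, 1).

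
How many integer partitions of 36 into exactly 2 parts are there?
p(36, 2 parts) = 18

Partitions of n into exactly k parts are in bijection with partitions of n − k into at most k parts (subtract 1 from each part). So p(36, exactly 2) = p(34, parts ≤ 2). Computing via the recurrence p(m, j) = p(m, j−1) + p(m−j, j) gives 18.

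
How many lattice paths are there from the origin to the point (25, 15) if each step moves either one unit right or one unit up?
Number of paths = 40225345056

A monotone lattice path from (0, 0) to (25, 15) consists of 25 east steps and 15 north steps in some order, so it is determined by which 25 of the 40 steps are east. The count is C(40, 25) = 40225345056.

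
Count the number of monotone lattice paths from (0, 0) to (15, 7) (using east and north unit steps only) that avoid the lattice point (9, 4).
Number of paths = 110484

Total paths from (0, 0) to (15, 7): C(22, 15) = 170544. Paths through (9, 4): (paths (0, 0) → (9, 4)) × (paths (9, 4) → (15, 7)) = C(13, 9) · C(9, 6) = 715 · 84 = 60060. Avoidance count = 170544 − 60060 = 110484.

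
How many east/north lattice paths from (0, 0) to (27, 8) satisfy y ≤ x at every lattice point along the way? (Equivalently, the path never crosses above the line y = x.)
Number of paths = 16811300

By the reflection principle (André's argument), the number of monotone paths to (27, 8) with n ≤ m that never go above y = x is C(35, 27) − C(35, 28) = 23535820 − 6724520 = 16811300.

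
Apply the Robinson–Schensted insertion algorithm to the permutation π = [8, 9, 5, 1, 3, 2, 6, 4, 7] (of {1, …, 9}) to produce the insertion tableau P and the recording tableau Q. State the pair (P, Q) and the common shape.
P = [1, 2, 4, 7] / [3, 6] / [5, 9] / [8];  Q = [1, 2, 7, 9] / [3, 5] / [4, 8] / [6];  common shape = (4, 2, 2, 1)

Row-insert the values π_1, π_2, … into P one at a time, bumping the leftmost entry strictly greater than the inserted value down to the next row. The recording tableau Q records, in position (i, j), the step at which that cell was added to P.
  Insert 8 (step 1): P = [8];  Q = [1]
  Insert 9 (step 2): P = [8, 9];  Q = [1, 2]
  Insert 5 (step 3): P = [5, 9] / [8];  Q = [1, 2] / [3]
  Insert 1 (step 4): P = [1, 9] / [5] / [8];  Q = [1, 2] / [3] / [4]
  Insert 3 (step 5): P = [1, 3] / [5, 9] / [8];  Q = [1, 2] / [3, 5] / [4]
  Insert 2 (step 6): P = [1, 2] / [3, 9] / [5] / [8];  Q = [1, 2] / [3, 5] / [4] / [6]
  Insert 6 (step 7): P = [1, 2, 6] / [3, 9] / [5] / [8];  Q = [1, 2, 7] / [3, 5] / [4] / [6]
  Insert 4 (step 8): P = [1, 2, 4] / [3, 6] / [5, 9] / [8];  Q = [1, 2, 7] / [3, 5] / [4, 8] / [6]
  Insert 7 (step 9): P = [1, 2, 4, 7] / [3, 6] / [5, 9] / [8];  Q = [1, 2, 7, 9] / [3, 5] / [4, 8] / [6]
Final shape: (4, 2, 2, 1).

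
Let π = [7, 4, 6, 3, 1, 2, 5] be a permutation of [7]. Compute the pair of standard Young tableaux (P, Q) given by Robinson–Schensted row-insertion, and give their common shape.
P = [1, 2, 5] / [3, 6] / [4] / [7];  Q = [1, 3, 7] / [2, 6] / [4] / [5];  common shape = (3, 2, 1, 1)

Row-insert the values π_1, π_2, … into P one at a time, bumping the leftmost entry strictly greater than the inserted value down to the next row. The recording tableau Q records, in position (i, j), the step at which that cell was added to P.
  Insert 7 (step 1): P = [7];  Q = [1]
  Insert 4 (step 2): P = [4] / [7];  Q = [1] / [2]
  Insert 6 (step 3): P = [4, 6] / [7];  Q = [1, 3] / [2]
  Insert 3 (step 4): P = [3, 6] / [4] / [7];  Q = [1, 3] / [2] / [4]
  Insert 1 (step 5): P = [1, 6] / [3] / [4] / [7];  Q = [1, 3] / [2] / [4] / [5]
  Insert 2 (step 6): P = [1, 2] / [3, 6] / [4] / [7];  Q = [1, 3] / [2, 6] / [4] / [5]
  Insert 5 (step 7): P = [1, 2, 5] / [3, 6] / [4] / [7];  Q = [1, 3, 7] / [2, 6] / [4] / [5]
Final shape: (3, 2, 1, 1).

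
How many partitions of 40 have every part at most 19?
p(40, parts ≤ 19) = 34624

Use the recurrence p(n, m) = p(n, m−1) + p(n−m, m): either the largest part is < m (count p(n, m−1)) or the largest part is exactly m (remove one copy of m, count p(n−m, m)). With p(0, ·) = 1 this gives p(40, parts ≤ 19) = 34624. (By conjugating Young diagrams, this also counts partitions of 40 into at most 19 parts.)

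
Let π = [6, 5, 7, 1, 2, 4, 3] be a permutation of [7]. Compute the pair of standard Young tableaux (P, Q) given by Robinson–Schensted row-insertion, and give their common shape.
P = [1, 2, 3] / [4, 7] / [5] / [6];  Q = [1, 3, 6] / [2, 5] / [4] / [7];  common shape = (3, 2, 1, 1)

Row-insert the values π_1, π_2, … into P one at a time, bumping the leftmost entry strictly greater than the inserted value down to the next row. The recording tableau Q records, in position (i, j), the step at which that cell was added to P.
  Insert 6 (step 1): P = [6];  Q = [1]
  Insert 5 (step 2): P = [5] / [6];  Q = [1] / [2]
  Insert 7 (step 3): P = [5, 7] / [6];  Q = [1, 3] / [2]
  Insert 1 (step 4): P = [1, 7] / [5] / [6];  Q = [1, 3] / [2] / [4]
  Insert 2 (step 5): P = [1, 2] / [5, 7] / [6];  Q = [1, 3] / [2, 5] / [4]
  Insert 4 (step 6): P = [1, 2, 4] / [5, 7] / [6];  Q = [1, 3, 6] / [2, 5] / [4]
  Insert 3 (step 7): P = [1, 2, 3] / [4, 7] / [5] / [6];  Q = [1, 3, 6] / [2, 5] / [4] / [7]
Final shape: (3, 2, 1, 1).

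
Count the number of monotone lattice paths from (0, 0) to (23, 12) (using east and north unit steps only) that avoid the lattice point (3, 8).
Number of paths = 832698510

Total paths from (0, 0) to (23, 12): C(35, 23) = 834451800. Paths through (3, 8): (paths (0, 0) → (3, 8)) × (paths (3, 8) → (23, 12)) = C(11, 3) · C(24, 20) = 165 · 10626 = 1753290. Avoidance count = 834451800 − 1753290 = 832698510.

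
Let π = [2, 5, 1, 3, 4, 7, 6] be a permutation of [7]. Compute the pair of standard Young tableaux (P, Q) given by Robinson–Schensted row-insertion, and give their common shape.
P = [1, 3, 4, 6] / [2, 5, 7];  Q = [1, 2, 5, 6] / [3, 4, 7];  common shape = (4, 3)

Row-insert the values π_1, π_2, … into P one at a time, bumping the leftmost entry strictly greater than the inserted value down to the next row. The recording tableau Q records, in position (i, j), the step at which that cell was added to P.
  Insert 2 (step 1): P = [2];  Q = [1]
  Insert 5 (step 2): P = [2, 5];  Q = [1, 2]
  Insert 1 (step 3): P = [1, 5] / [2];  Q = [1, 2] / [3]
  Insert 3 (step 4): P = [1, 3] / [2, 5];  Q = [1, 2] / [3, 4]
  Insert 4 (step 5): P = [1, 3, 4] / [2, 5];  Q = [1, 2, 5] / [3, 4]
  Insert 7 (step 6): P = [1, 3, 4, 7] / [2, 5];  Q = [1, 2, 5, 6] / [3, 4]
  Insert 6 (step 7): P = [1, 3, 4, 6] / [2, 5, 7];  Q = [1, 2, 5, 6] / [3, 4, 7]
Final shape: (4, 3).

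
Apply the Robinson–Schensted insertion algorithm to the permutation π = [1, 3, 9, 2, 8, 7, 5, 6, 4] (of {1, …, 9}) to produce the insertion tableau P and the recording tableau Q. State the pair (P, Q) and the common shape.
P = [1, 2, 4, 6] / [3, 5] / [7] / [8] / [9];  Q = [1, 2, 3, 8] / [4, 5] / [6] / [7] / [9];  common shape = (4, 2, 1, 1, 1)

Row-insert the values π_1, π_2, … into P one at a time, bumping the leftmost entry strictly greater than the inserted value down to the next row. The recording tableau Q records, in position (i, j), the step at which that cell was added to P.
  Insert 1 (step 1): P = [1];  Q = [1]
  Insert 3 (step 2): P = [1, 3];  Q = [1, 2]
  Insert 9 (step 3): P = [1, 3, 9];  Q = [1, 2, 3]
  Insert 2 (step 4): P = [1, 2, 9] / [3];  Q = [1, 2, 3] / [4]
  Insert 8 (step 5): P = [1, 2, 8] / [3, 9];  Q = [1, 2, 3] / [4, 5]
  Insert 7 (step 6): P = [1, 2, 7] / [3, 8] / [9];  Q = [1, 2, 3] / [4, 5] / [6]
  Insert 5 (step 7): P = [1, 2, 5] / [3, 7] / [8] / [9];  Q = [1, 2, 3] / [4, 5] / [6] / [7]
  Insert 6 (step 8): P = [1, 2, 5, 6] / [3, 7] / [8] / [9];  Q = [1, 2, 3, 8] / [4, 5] / [6] / [7]
  Insert 4 (step 9): P = [1, 2, 4, 6] / [3, 5] / [7] / [8] / [9];  Q = [1, 2, 3, 8] / [4, 5] / [6] / [7] / [9]
Final shape: (4, 2, 1, 1, 1).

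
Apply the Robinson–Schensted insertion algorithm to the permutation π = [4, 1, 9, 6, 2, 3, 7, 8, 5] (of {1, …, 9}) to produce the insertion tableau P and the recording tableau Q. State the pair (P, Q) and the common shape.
P = [1, 2, 3, 5, 8] / [4, 6, 7] / [9];  Q = [1, 3, 6, 7, 8] / [2, 4, 9] / [5];  common shape = (5, 3, 1)

Row-insert the values π_1, π_2, … into P one at a time, bumping the leftmost entry strictly greater than the inserted value down to the next row. The recording tableau Q records, in position (i, j), the step at which that cell was added to P.
  Insert 4 (step 1): P = [4];  Q = [1]
  Insert 1 (step 2): P = [1] / [4];  Q = [1] / [2]
  Insert 9 (step 3): P = [1, 9] / [4];  Q = [1, 3] / [2]
  Insert 6 (step 4): P = [1, 6] / [4, 9];  Q = [1, 3] / [2, 4]
  Insert 2 (step 5): P = [1, 2] / [4, 6] / [9];  Q = [1, 3] / [2, 4] / [5]
  Insert 3 (step 6): P = [1, 2, 3] / [4, 6] / [9];  Q = [1, 3, 6] / [2, 4] / [5]
  Insert 7 (step 7): P = [1, 2, 3, 7] / [4, 6] / [9];  Q = [1, 3, 6, 7] / [2, 4] / [5]
  Insert 8 (step 8): P = [1, 2, 3, 7, 8] / [4, 6] / [9];  Q = [1, 3, 6, 7, 8] / [2, 4] / [5]
  Insert 5 (step 9): P = [1, 2, 3, 5, 8] / [4, 6, 7] / [9];  Q = [1, 3, 6, 7, 8] / [2, 4, 9] / [5]
Final shape: (5, 3, 1).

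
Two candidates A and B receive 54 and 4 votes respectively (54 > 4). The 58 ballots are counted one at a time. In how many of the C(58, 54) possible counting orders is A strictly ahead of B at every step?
Strict-lead orderings = 365750

Total orderings of the 58 votes with 54 for A: C(58, 54) = 424270. By the Bertrand ballot formula (Cycle Lemma / reflection principle), the number of orderings in which A is strictly ahead of B throughout is (p − q)/(p + q) · C(p + q, p) = (54 − 4)/(54 + 4) · 424270 = 365750.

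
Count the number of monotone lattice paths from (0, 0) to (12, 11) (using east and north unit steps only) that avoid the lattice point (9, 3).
Number of paths = 1315778

Total paths from (0, 0) to (12, 11): C(23, 12) = 1352078. Paths through (9, 3): (paths (0, 0) → (9, 3)) × (paths (9, 3) → (12, 11)) = C(12, 9) · C(11, 3) = 220 · 165 = 36300. Avoidance count = 1352078 − 36300 = 1315778.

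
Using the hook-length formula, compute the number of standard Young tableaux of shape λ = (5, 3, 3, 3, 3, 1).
# SYT of shape (5, 3, 3, 3, 3, 1) = 2362932

Hook-length formula: f^λ = n! / Π hook(c), product over all cells c of the Young diagram. For λ = (5, 3, 3, 3, 3, 1), n = 18 boxes. Hook lengths by row (left-to-right, top-to-bottom): [10, 8, 7, 2, 1]; [7, 5, 4]; [6, 4, 3]; [5, 3, 2]; [4, 2, 1]; [1]. Product of hooks = 2709504000. So f^λ = 18! / 2709504000 = 6402373705728000 / 2709504000 = 2362932.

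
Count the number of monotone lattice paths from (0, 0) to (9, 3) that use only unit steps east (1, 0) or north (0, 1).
Number of paths = 220

A monotone lattice path from (0, 0) to (9, 3) consists of 9 east steps and 3 north steps in some order, so it is determined by which 9 of the 12 steps are east. The count is C(12, 9) = 220.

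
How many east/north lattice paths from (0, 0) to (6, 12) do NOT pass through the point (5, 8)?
Number of paths = 12129

Total paths from (0, 0) to (6, 12): C(18, 6) = 18564. Paths through (5, 8): (paths (0, 0) → (5, 8)) × (paths (5, 8) → (6, 12)) = C(13, 5) · C(5, 1) = 1287 · 5 = 6435. Avoidance count = 18564 − 6435 = 12129.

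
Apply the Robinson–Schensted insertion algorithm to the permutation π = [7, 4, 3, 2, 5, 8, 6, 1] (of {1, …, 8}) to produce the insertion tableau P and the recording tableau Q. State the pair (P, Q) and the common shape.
P = [1, 5, 6] / [2, 8] / [3] / [4] / [7];  Q = [1, 5, 6] / [2, 7] / [3] / [4] / [8];  common shape = (3, 2, 1, 1, 1)

Row-insert the values π_1, π_2, … into P one at a time, bumping the leftmost entry strictly greater than the inserted value down to the next row. The recording tableau Q records, in position (i, j), the step at which that cell was added to P.
  Insert 7 (step 1): P = [7];  Q = [1]
  Insert 4 (step 2): P = [4] / [7];  Q = [1] / [2]
  Insert 3 (step 3): P = [3] / [4] / [7];  Q = [1] / [2] / [3]
  Insert 2 (step 4): P = [2] / [3] / [4] / [7];  Q = [1] / [2] / [3] / [4]
  Insert 5 (step 5): P = [2, 5] / [3] / [4] / [7];  Q = [1, 5] / [2] / [3] / [4]
  Insert 8 (step 6): P = [2, 5, 8] / [3] / [4] / [7];  Q = [1, 5, 6] / [2] / [3] / [4]
  Insert 6 (step 7): P = [2, 5, 6] / [3, 8] / [4] / [7];  Q = [1, 5, 6] / [2, 7] / [3] / [4]
  Insert 1 (step 8): P = [1, 5, 6] / [2, 8] / [3] / [4] / [7];  Q = [1, 5, 6] / [2, 7] / [3] / [4] / [8]
Final shape: (3, 2, 1, 1, 1).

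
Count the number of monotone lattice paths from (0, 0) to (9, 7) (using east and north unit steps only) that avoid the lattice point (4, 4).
Number of paths = 7520

Total paths from (0, 0) to (9, 7): C(16, 9) = 11440. Paths through (4, 4): (paths (0, 0) → (4, 4)) × (paths (4, 4) → (9, 7)) = C(8, 4) · C(8, 5) = 70 · 56 = 3920. Avoidance count = 11440 − 3920 = 7520.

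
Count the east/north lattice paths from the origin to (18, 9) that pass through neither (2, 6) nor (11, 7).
Number of paths = 3524109

Inclusion–exclusion. Total paths: C(27, 18) = 4686825. Through P₁: C(8, 2)·C(19, 16) = 27132. Through P₂: C(18, 11)·C(9, 7) = 1145664. Since P₁ is strictly southwest of P₂, a monotone path through both must visit P₁ then P₂; paths through both = C(8, 2)·C(10, 9)·C(9, 7) = 10080. Avoid both = 4686825 − 27132 − 1145664 + 10080 = 3524109.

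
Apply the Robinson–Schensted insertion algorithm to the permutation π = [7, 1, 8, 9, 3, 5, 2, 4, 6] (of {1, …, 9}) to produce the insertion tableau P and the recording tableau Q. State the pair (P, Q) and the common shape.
P = [1, 2, 4, 6] / [3, 5, 9] / [7, 8];  Q = [1, 3, 4, 9] / [2, 5, 6] / [7, 8];  common shape = (4, 3, 2)

Row-insert the values π_1, π_2, … into P one at a time, bumping the leftmost entry strictly greater than the inserted value down to the next row. The recording tableau Q records, in position (i, j), the step at which that cell was added to P.
  Insert 7 (step 1): P = [7];  Q = [1]
  Insert 1 (step 2): P = [1] / [7];  Q = [1] / [2]
  Insert 8 (step 3): P = [1, 8] / [7];  Q = [1, 3] / [2]
  Insert 9 (step 4): P = [1, 8, 9] / [7];  Q = [1, 3, 4] / [2]
  Insert 3 (step 5): P = [1, 3, 9] / [7, 8];  Q = [1, 3, 4] / [2, 5]
  Insert 5 (step 6): P = [1, 3, 5] / [7, 8, 9];  Q = [1, 3, 4] / [2, 5, 6]
  Insert 2 (step 7): P = [1, 2, 5] / [3, 8, 9] / [7];  Q = [1, 3, 4] / [2, 5, 6] / [7]
  Insert 4 (step 8): P = [1, 2, 4] / [3, 5, 9] / [7, 8];  Q = [1, 3, 4] / [2, 5, 6] / [7, 8]
  Insert 6 (step 9): P = [1, 2, 4, 6] / [3, 5, 9] / [7, 8];  Q = [1, 3, 4, 9] / [2, 5, 6] / [7, 8]
Final shape: (4, 3, 2).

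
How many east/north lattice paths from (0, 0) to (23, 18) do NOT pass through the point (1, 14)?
Number of paths = 202112416350

Total paths from (0, 0) to (23, 18): C(41, 23) = 202112640600. Paths through (1, 14): (paths (0, 0) → (1, 14)) × (paths (1, 14) → (23, 18)) = C(15, 1) · C(26, 22) = 15 · 14950 = 224250. Avoidance count = 202112640600 − 224250 = 202112416350.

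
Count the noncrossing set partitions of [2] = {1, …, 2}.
C_2 = 2

These noncrossing partitions are counted by the Catalan number C_n = (1/(n + 1)) · C(2n, n). For n = 2: C_2 = (1/3) · C(4, 2) = 6/3 = 2.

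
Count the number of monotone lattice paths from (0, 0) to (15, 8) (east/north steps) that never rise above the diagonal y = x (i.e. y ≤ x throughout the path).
Number of paths = 245157

By the reflection principle (André's argument), the number of monotone paths to (15, 8) with n ≤ m that never go above y = x is C(23, 15) − C(23, 16) = 490314 − 245157 = 245157.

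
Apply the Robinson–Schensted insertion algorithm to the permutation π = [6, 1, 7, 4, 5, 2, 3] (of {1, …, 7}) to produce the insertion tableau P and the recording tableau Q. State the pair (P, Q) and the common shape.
P = [1, 2, 3] / [4, 5] / [6, 7];  Q = [1, 3, 5] / [2, 4] / [6, 7];  common shape = (3, 2, 2)

Row-insert the values π_1, π_2, … into P one at a time, bumping the leftmost entry strictly greater than the inserted value down to the next row. The recording tableau Q records, in position (i, j), the step at which that cell was added to P.
  Insert 6 (step 1): P = [6];  Q = [1]
  Insert 1 (step 2): P = [1] / [6];  Q = [1] / [2]
  Insert 7 (step 3): P = [1, 7] / [6];  Q = [1, 3] / [2]
  Insert 4 (step 4): P = [1, 4] / [6, 7];  Q = [1, 3] / [2, 4]
  Insert 5 (step 5): P = [1, 4, 5] / [6, 7];  Q = [1, 3, 5] / [2, 4]
  Insert 2 (step 6): P = [1, 2, 5] / [4, 7] / [6];  Q = [1, 3, 5] / [2, 4] / [6]
  Insert 3 (step 7): P = [1, 2, 3] / [4, 5] / [6, 7];  Q = [1, 3, 5] / [2, 4] / [6, 7]
Final shape: (3, 2, 2).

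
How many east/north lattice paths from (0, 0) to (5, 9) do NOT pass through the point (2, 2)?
Number of paths = 1282

Total paths from (0, 0) to (5, 9): C(14, 5) = 2002. Paths through (2, 2): (paths (0, 0) → (2, 2)) × (paths (2, 2) → (5, 9)) = C(4, 2) · C(10, 3) = 6 · 120 = 720. Avoidance count = 2002 − 720 = 1282.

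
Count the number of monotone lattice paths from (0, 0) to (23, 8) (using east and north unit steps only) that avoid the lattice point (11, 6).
Number of paths = 6762509

Total paths from (0, 0) to (23, 8): C(31, 23) = 7888725. Paths through (11, 6): (paths (0, 0) → (11, 6)) × (paths (11, 6) → (23, 8)) = C(17, 11) · C(14, 12) = 12376 · 91 = 1126216. Avoidance count = 7888725 − 1126216 = 6762509.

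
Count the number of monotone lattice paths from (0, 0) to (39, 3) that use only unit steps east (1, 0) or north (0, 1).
Number of paths = 11480

A monotone lattice path from (0, 0) to (39, 3) consists of 39 east steps and 3 north steps in some order, so it is determined by which 39 of the 42 steps are east. The count is C(42, 39) = 11480.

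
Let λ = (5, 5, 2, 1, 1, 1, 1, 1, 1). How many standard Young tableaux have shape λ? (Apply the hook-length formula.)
# SYT of shape (5, 5, 2, 1, 1, 1, 1, 1, 1) = 1649340

Hook-length formula: f^λ = n! / Π hook(c), product over all cells c of the Young diagram. For λ = (5, 5, 2, 1, 1, 1, 1, 1, 1), n = 18 boxes. Hook lengths by row (left-to-right, top-to-bottom): [13, 6, 4, 3, 2]; [12, 5, 3, 2, 1]; [8, 1]; [6]; [5]; [4]; [3]; [2]; [1]. Product of hooks = 3881779200. So f^λ = 18! / 3881779200 = 6402373705728000 / 3881779200 = 1649340.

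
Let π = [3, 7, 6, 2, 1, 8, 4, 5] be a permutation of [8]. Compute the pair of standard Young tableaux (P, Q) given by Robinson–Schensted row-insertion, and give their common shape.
P = [1, 4, 5] / [2, 6, 8] / [3] / [7];  Q = [1, 2, 6] / [3, 7, 8] / [4] / [5];  common shape = (3, 3, 1, 1)

Row-insert the values π_1, π_2, … into P one at a time, bumping the leftmost entry strictly greater than the inserted value down to the next row. The recording tableau Q records, in position (i, j), the step at which that cell was added to P.
  Insert 3 (step 1): P = [3];  Q = [1]
  Insert 7 (step 2): P = [3, 7];  Q = [1, 2]
  Insert 6 (step 3): P = [3, 6] / [7];  Q = [1, 2] / [3]
  Insert 2 (step 4): P = [2, 6] / [3] / [7];  Q = [1, 2] / [3] / [4]
  Insert 1 (step 5): P = [1, 6] / [2] / [3] / [7];  Q = [1, 2] / [3] / [4] / [5]
  Insert 8 (step 6): P = [1, 6, 8] / [2] / [3] / [7];  Q = [1, 2, 6] / [3] / [4] / [5]
  Insert 4 (step 7): P = [1, 4, 8] / [2, 6] / [3] / [7];  Q = [1, 2, 6] / [3, 7] / [4] / [5]
  Insert 5 (step 8): P = [1, 4, 5] / [2, 6, 8] / [3] / [7];  Q = [1, 2, 6] / [3, 7, 8] / [4] / [5]
Final shape: (3, 3, 1, 1).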